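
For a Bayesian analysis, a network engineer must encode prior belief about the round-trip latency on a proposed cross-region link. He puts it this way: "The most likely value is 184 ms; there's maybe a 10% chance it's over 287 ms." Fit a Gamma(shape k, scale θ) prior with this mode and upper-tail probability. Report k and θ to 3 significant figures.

Gamma(k,θ) with k>1 has mode (k−1)θ, so θ = 184/(k−1).
Need P(X < 287) = 0.9 with θ tied to k this way. Start at k = 2, θ = 184: P(X<287) ≈ 0.462.
Too low — raise k to concentrate. Iterating converges to k ≈ 10.5.
Then θ = 184/(10.5−1) ≈ 19.4.

k ≈ 10.5, θ ≈ 19.4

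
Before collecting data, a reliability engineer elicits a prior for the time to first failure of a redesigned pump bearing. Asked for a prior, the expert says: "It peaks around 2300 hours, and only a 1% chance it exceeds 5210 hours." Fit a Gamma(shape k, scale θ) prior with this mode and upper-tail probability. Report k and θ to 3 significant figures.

k ≈ 8.17, θ ≈ 321

Gamma(k,θ) with k>1 has mode (k−1)θ, so θ = 2300/(k−1).
Need P(X < 5210) = 0.99 with θ tied to k this way. Start at k = 2, θ = 2300: P(X<5210) ≈ 0.661.
Too low — raise k to concentrate. Iterating converges to k ≈ 8.17.
Then θ = 2300/(8.17−1) ≈ 321.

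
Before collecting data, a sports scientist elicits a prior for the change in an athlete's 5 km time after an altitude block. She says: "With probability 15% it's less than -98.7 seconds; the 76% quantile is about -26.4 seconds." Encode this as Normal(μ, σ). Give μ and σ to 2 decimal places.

The p-quantile of Normal(μ,σ) is μ + z_p·σ, with z_{0.15} = -1.036 and z_{0.76} = 0.7063.
Eliminate σ: μ = (z₂·x₁ − z₁·x₂)/(z₂ − z₁) = (0.7063·-98.7 − (-1.036)·-26.4)/1.743 = -55.70.
Then σ = (x₂ − x₁)/(z₂ − z₁) = (-26.4 − -98.7)/1.743 = 41.49.

μ = -55.70, σ = 41.49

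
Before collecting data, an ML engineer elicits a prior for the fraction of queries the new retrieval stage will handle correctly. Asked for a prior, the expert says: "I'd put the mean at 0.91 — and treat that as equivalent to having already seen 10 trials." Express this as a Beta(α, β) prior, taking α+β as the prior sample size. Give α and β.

α = 9.1, β = 0.9

Under the effective-sample-size interpretation, Beta(α, β) has prior mean α/(α+β) and prior sample size α+β.
So α+β = 10 and α/(α+β) = 0.91, giving α = 0.91·10 = 9.1 and β = 10 − 9.1 = 0.9.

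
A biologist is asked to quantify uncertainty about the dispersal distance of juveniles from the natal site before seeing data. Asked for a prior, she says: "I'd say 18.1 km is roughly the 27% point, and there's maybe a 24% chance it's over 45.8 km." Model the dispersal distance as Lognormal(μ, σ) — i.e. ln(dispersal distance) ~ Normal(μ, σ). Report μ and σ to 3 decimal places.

If T ~ Lognormal(μ,σ) then ln T ~ Normal(μ,σ), so the p-quantile of ln T is μ + z_p·σ.
ln(18.1) = 2.896 and ln(45.8) = 3.824; z_{0.27} = -0.6128, z_{0.76} = 0.7063.
σ = (3.824 − 2.896)/(0.7063 − (-0.6128)) = 0.704.
μ = 2.896 − (-0.6128)·0.704 = 3.327.

μ ≈ 3.327, σ ≈ 0.704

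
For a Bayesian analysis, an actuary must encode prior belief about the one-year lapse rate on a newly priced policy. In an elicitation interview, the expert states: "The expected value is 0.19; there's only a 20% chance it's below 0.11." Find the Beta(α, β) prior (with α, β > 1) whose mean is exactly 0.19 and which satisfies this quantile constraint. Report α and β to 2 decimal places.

With mean 0.19 fixed, write α = 0.19s, β = 0.81s where s = α+β.
Need P(θ < 0.11) = 0.2 under Beta(0.19s, 0.81s). Normal approximation: (q−m)/√(m(1−m)/s) ≈ z_{0.2} = -0.842, so s ≈ 0.19·0.81·(-0.842)²/(0.11−0.19)² = 17.0.
At s = 17.0: P(θ<0.11) ≈ 0.205. Adjusting to match 0.2 gives s ≈ 17.62.
So α = 0.19·17.62 ≈ 3.35, β = 0.81·17.62 ≈ 14.27.

α ≈ 3.35, β ≈ 14.27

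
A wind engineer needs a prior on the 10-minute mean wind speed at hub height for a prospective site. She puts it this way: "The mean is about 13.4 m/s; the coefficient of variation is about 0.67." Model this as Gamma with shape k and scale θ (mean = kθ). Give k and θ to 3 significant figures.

For Gamma(k, scale θ): mean = kθ, variance = kθ², so CV = 1/√k.
CV = 0.67, hence k = 1/CV² = 2.23.
Then θ = mean/k = 13.4/2.23 = 6.02.

k ≈ 2.23, θ ≈ 6.02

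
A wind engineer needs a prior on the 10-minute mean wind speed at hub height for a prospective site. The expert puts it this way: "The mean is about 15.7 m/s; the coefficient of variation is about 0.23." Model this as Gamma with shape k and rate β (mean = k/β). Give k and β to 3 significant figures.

k ≈ 18.9, β ≈ 1.2

For Gamma(k, rate β): mean = k/β, variance = k/β², so CV = 1/√k.
CV = 0.23, hence k = 1/CV² = 18.9.
Then β = k/mean = 18.9/15.7 = 1.2.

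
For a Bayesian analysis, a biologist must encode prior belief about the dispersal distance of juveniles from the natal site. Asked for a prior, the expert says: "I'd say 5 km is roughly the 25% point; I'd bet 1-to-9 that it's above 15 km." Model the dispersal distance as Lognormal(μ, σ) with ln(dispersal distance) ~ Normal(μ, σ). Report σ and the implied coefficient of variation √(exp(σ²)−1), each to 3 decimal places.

If T ~ Lognormal(μ,σ) then ln T ~ Normal(μ,σ), so the p-quantile of ln T is μ + z_p·σ.
ln(5) = 1.609 and ln(15) = 2.708; z_{0.25} = -0.6745, z_{0.9} = 1.282.
σ = (2.708 − 1.609)/(1.282 − (-0.6745)) = 0.562.
μ = 1.609 − (-0.6745)·0.562 = 1.988.
CV = √(exp(σ²)−1) = √(exp(0.3155)−1) = 0.609.

σ ≈ 0.562, CV ≈ 0.609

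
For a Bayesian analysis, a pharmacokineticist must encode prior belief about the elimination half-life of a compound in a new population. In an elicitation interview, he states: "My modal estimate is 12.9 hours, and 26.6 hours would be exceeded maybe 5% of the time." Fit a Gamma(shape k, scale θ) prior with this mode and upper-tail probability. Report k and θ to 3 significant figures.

Gamma(k,θ) with k>1 has mode (k−1)θ, so θ = 12.9/(k−1).
Need P(X < 26.6) = 0.95 with θ tied to k this way. Start at k = 2, θ = 12.9: P(X<26.6) ≈ 0.611.
Too low — raise k to concentrate. Iterating converges to k ≈ 6.28.
Then θ = 12.9/(6.28−1) ≈ 2.44.

k ≈ 6.28, θ ≈ 2.44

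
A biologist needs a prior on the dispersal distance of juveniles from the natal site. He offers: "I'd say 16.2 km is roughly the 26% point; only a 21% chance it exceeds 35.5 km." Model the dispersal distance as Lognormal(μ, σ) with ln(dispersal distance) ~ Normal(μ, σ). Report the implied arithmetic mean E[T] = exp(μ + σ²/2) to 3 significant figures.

If T ~ Lognormal(μ,σ) then ln T ~ Normal(μ,σ), so the p-quantile of ln T is μ + z_p·σ.
ln(16.2) = 2.785 and ln(35.5) = 3.57; z_{0.26} = -0.6433, z_{0.79} = 0.8064.
σ = (3.57 − 2.785)/(0.8064 − (-0.6433)) = 0.541.
μ = 2.785 − (-0.6433)·0.541 = 3.133.
E[T] = exp(μ + σ²/2) = exp(3.133 + 0.1464) = 26.6 km.

E[T] ≈ 26.6 km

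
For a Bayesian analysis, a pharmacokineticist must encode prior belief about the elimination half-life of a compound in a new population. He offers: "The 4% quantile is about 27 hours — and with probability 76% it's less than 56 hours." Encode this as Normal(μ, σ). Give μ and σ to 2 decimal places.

For Normal(μ,σ), the p-quantile is μ + z_p·σ. Here z_{0.04} = -1.751, z_{0.76} = 0.7063.
So 27 = μ − 1.751σ and 56 = μ + 0.7063σ.
Subtracting: σ = (56 − 27)/(0.7063 − (-1.751)) = 11.80.
Then μ = 27 − (-1.751)·11.80 = 47.66.

μ = 47.66, σ = 11.80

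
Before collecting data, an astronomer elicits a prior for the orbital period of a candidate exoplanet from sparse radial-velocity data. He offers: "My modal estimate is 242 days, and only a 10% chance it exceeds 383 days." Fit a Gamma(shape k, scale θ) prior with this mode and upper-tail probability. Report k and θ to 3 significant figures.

k ≈ 9.9, θ ≈ 27.2

Gamma(k,θ) with k>1 has mode (k−1)θ, so θ = 242/(k−1).
Need P(X < 383) = 0.9 with θ tied to k this way. Start at k = 2, θ = 242: P(X<383) ≈ 0.469.
Too low — raise k to concentrate. Iterating converges to k ≈ 9.9.
Then θ = 242/(9.9−1) ≈ 27.2.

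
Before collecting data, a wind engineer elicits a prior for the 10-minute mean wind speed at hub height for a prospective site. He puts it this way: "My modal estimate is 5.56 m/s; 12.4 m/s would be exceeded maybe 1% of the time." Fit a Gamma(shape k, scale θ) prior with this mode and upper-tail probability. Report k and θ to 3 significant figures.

k ≈ 8.47, θ ≈ 0.744

Gamma(k,θ) with k>1 has mode (k−1)θ, so θ = 5.56/(k−1).
Need P(X < 12.4) = 0.99 with θ tied to k this way. Start at k = 2, θ = 5.56: P(X<12.4) ≈ 0.653.
Too low — raise k to concentrate. Iterating converges to k ≈ 8.47.
Then θ = 5.56/(8.47−1) ≈ 0.744.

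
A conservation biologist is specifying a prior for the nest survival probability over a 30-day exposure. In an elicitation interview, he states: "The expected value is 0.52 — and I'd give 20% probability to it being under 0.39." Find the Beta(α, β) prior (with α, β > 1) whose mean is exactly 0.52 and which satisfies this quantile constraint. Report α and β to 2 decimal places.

With mean 0.52 fixed, write α = 0.52s, β = 0.48s where s = α+β.
Need P(θ < 0.39) = 0.2 under Beta(0.52s, 0.48s). Normal approximation: (q−m)/√(m(1−m)/s) ≈ z_{0.2} = -0.842, so s ≈ 0.52·0.48·(-0.842)²/(0.39−0.52)² = 10.5.
At s = 10.5: P(θ<0.39) ≈ 0.201. Adjusting to match 0.2 gives s ≈ 10.53.
So α = 0.52·10.53 ≈ 5.48, β = 0.48·10.53 ≈ 5.06.

α ≈ 5.48, β ≈ 5.06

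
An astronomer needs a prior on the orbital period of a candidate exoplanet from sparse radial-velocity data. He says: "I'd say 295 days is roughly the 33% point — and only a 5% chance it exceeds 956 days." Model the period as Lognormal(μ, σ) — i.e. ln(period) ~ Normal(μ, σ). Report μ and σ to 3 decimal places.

If T ~ Lognormal(μ,σ) then ln T ~ Normal(μ,σ), so the p-quantile of ln T is μ + z_p·σ.
ln(295) = 5.687 and ln(956) = 6.863; z_{0.33} = -0.4399, z_{0.95} = 1.645.
σ = (6.863 − 5.687)/(1.645 − (-0.4399)) = 0.564.
μ = 5.687 − (-0.4399)·0.564 = 5.935.

μ ≈ 5.935, σ ≈ 0.564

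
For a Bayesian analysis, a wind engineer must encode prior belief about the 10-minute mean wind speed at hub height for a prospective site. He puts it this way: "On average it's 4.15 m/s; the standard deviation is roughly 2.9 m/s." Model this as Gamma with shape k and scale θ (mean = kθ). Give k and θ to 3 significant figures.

For Gamma(k, scale θ): mean = kθ, variance = kθ², so CV = 1/√k.
CV = SD/mean = 2.9/4.15 = 0.6988, hence k = 1/CV² = 2.05.
Then θ = mean/k = 4.15/2.05 = 2.03.

k ≈ 2.05, θ ≈ 2.03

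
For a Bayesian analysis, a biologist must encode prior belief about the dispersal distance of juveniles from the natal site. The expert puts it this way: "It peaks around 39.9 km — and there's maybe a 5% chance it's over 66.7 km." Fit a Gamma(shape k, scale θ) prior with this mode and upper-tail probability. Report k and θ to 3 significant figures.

Gamma(k,θ) with k>1 has mode (k−1)θ, so θ = 39.9/(k−1).
Need P(X < 66.7) = 0.95 with θ tied to k this way. Start at k = 2, θ = 39.9: P(X<66.7) ≈ 0.498.
Too low — raise k to concentrate. Iterating converges to k ≈ 11.6.
Then θ = 39.9/(11.6−1) ≈ 3.77.

k ≈ 11.6, θ ≈ 3.77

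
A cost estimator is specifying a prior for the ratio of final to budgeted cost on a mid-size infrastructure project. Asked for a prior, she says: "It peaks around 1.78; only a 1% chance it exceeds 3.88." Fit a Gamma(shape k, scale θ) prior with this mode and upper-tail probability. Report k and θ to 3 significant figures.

k ≈ 8.95, θ ≈ 0.224

Gamma(k,θ) with k>1 has mode (k−1)θ, so θ = 1.78/(k−1).
Need P(X < 3.88) = 0.99 with θ tied to k this way. Start at k = 2, θ = 1.78: P(X<3.88) ≈ 0.640.
Too low — raise k to concentrate. Iterating converges to k ≈ 8.95.
Then θ = 1.78/(8.95−1) ≈ 0.224.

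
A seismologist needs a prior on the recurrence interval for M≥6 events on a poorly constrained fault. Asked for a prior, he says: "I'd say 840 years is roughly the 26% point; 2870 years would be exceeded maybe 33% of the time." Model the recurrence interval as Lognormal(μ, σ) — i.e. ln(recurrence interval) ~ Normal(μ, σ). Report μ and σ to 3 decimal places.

μ ≈ 7.463, σ ≈ 1.134

If T ~ Lognormal(μ,σ) then ln T ~ Normal(μ,σ), so the p-quantile of ln T is μ + z_p·σ.
ln(840) = 6.733 and ln(2870) = 7.962; z_{0.26} = -0.6433, z_{0.67} = 0.4399.
σ = (7.962 − 6.733)/(0.4399 − (-0.6433)) = 1.134.
μ = 6.733 − (-0.6433)·1.134 = 7.463.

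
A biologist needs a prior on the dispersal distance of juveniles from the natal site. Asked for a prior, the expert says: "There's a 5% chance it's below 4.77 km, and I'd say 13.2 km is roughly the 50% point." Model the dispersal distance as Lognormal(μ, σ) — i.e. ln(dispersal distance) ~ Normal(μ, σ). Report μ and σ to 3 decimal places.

If T ~ Lognormal(μ,σ) then ln T ~ Normal(μ,σ), so the p-quantile of ln T is μ + z_p·σ.
ln(4.77) = 1.562 and ln(13.2) = 2.58; z_{0.05} = -1.645, z_{0.5} = 0.
σ = (2.58 − 1.562)/(0 − (-1.645)) = 0.619.
μ = 1.562 − (-1.645)·0.619 = 2.580.

μ ≈ 2.580, σ ≈ 0.619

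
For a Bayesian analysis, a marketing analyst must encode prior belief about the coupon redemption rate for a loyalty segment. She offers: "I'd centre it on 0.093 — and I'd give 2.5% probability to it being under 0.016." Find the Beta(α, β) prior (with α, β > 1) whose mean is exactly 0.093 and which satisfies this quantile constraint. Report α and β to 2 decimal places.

α ≈ 2.45, β ≈ 23.90

With mean 0.093 fixed, write α = 0.093s, β = 0.907s where s = α+β.
Need P(θ < 0.016) = 0.025 under Beta(0.093s, 0.907s). Normal approximation: (q−m)/√(m(1−m)/s) ≈ z_{0.025} = -1.96, so s ≈ 0.093·0.907·(-1.96)²/(0.016−0.093)² = 54.7.
At s = 54.7: P(θ<0.016) ≈ 0.001. Adjusting to match 0.025 gives s ≈ 26.35.
So α = 0.093·26.35 ≈ 2.45, β = 0.907·26.35 ≈ 23.90.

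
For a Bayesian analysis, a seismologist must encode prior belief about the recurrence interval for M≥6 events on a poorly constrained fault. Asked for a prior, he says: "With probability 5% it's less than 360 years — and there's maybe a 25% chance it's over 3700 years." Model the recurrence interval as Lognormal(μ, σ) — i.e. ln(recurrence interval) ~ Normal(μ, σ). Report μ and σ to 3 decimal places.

If T ~ Lognormal(μ,σ) then ln T ~ Normal(μ,σ), so the p-quantile of ln T is μ + z_p·σ.
ln(360) = 5.886 and ln(3700) = 8.216; z_{0.05} = -1.645, z_{0.75} = 0.6745.
σ = (8.216 − 5.886)/(0.6745 − (-1.645)) = 1.005.
μ = 5.886 − (-1.645)·1.005 = 7.539.

μ ≈ 7.539, σ ≈ 1.005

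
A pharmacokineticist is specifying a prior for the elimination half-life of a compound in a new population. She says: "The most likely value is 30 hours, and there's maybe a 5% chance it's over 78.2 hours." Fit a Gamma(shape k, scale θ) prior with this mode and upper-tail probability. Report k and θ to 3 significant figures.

k ≈ 3.94, θ ≈ 10.2

Gamma(k,θ) with k>1 has mode (k−1)θ, so θ = 30/(k−1).
Need P(X < 78.2) = 0.95 with θ tied to k this way. Start at k = 2, θ = 30: P(X<78.2) ≈ 0.734.
Too low — raise k to concentrate. Iterating converges to k ≈ 3.94.
Then θ = 30/(3.94−1) ≈ 10.2.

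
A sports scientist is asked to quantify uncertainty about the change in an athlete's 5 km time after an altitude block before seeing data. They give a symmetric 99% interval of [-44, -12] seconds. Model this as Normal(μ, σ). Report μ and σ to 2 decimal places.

μ = -28.00, σ = 6.21

A symmetric 99% interval runs μ ± z·σ with z = 2.576.
Half-width = 16, so σ = 16/2.576 = 6.21.
μ is the interval midpoint, -28.00.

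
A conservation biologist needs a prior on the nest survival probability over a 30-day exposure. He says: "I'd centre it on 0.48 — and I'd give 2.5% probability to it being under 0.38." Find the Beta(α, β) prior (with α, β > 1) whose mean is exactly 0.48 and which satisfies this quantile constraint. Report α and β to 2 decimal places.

α ≈ 44.96, β ≈ 48.71

With mean 0.48 fixed, write α = 0.48s, β = 0.52s where s = α+β.
Need P(θ < 0.38) = 0.025 under Beta(0.48s, 0.52s). Normal approximation: (q−m)/√(m(1−m)/s) ≈ z_{0.025} = -1.96, so s ≈ 0.48·0.52·(-1.96)²/(0.38−0.48)² = 95.9.
At s = 95.9: P(θ<0.38) ≈ 0.024. Adjusting to match 0.025 gives s ≈ 93.67.
So α = 0.48·93.67 ≈ 44.96, β = 0.52·93.67 ≈ 48.71.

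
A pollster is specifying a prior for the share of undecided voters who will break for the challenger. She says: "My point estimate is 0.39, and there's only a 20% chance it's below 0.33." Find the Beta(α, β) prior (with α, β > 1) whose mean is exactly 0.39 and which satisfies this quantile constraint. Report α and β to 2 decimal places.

With mean 0.39 fixed, write α = 0.39s, β = 0.61s where s = α+β.
Need P(θ < 0.33) = 0.2 under Beta(0.39s, 0.61s). Normal approximation: (q−m)/√(m(1−m)/s) ≈ z_{0.2} = -0.842, so s ≈ 0.39·0.61·(-0.842)²/(0.33−0.39)² = 46.8.
At s = 46.8: P(θ<0.33) ≈ 0.202. Adjusting to match 0.2 gives s ≈ 47.57.
So α = 0.39·47.57 ≈ 18.55, β = 0.61·47.57 ≈ 29.02.

α ≈ 18.55, β ≈ 29.02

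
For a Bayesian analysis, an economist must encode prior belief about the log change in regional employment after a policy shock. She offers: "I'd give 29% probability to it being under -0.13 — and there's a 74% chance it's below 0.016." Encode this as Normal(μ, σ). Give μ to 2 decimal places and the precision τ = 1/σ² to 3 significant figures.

For Normal(μ,σ), the p-quantile is μ + z_p·σ. Here z_{0.29} = -0.5534, z_{0.74} = 0.6433.
So -0.13 = μ − 0.5534σ and 0.016 = μ + 0.6433σ.
Subtracting: σ = (0.016 − -0.13)/(0.6433 − (-0.5534)) = 0.12.
Then μ = -0.13 − (-0.5534)·0.12 = -0.06.
Precision τ = 1/σ² = 1/0.122² = 67.2.

μ = -0.06, τ = 67.2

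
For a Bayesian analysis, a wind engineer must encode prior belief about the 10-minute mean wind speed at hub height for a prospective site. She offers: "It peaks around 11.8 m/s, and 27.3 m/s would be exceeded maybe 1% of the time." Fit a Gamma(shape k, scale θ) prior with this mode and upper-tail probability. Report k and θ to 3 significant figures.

Gamma(k,θ) with k>1 has mode (k−1)θ, so θ = 11.8/(k−1).
Need P(X < 27.3) = 0.99 with θ tied to k this way. Start at k = 2, θ = 11.8: P(X<27.3) ≈ 0.672.
Too low — raise k to concentrate. Iterating converges to k ≈ 7.78.
Then θ = 11.8/(7.78−1) ≈ 1.74.

k ≈ 7.78, θ ≈ 1.74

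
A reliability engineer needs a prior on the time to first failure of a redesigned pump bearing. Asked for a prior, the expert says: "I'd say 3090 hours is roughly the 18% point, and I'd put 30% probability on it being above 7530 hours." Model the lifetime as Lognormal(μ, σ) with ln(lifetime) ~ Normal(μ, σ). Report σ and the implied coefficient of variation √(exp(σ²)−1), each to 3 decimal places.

If T ~ Lognormal(μ,σ) then ln T ~ Normal(μ,σ), so the p-quantile of ln T is μ + z_p·σ.
ln(3090) = 8.036 and ln(7530) = 8.927; z_{0.18} = -0.9154, z_{0.7} = 0.5244.
σ = (8.927 − 8.036)/(0.5244 − (-0.9154)) = 0.619.
μ = 8.036 − (-0.9154)·0.619 = 8.602.
CV = √(exp(σ²)−1) = √(exp(0.3827)−1) = 0.683.

σ ≈ 0.619, CV ≈ 0.683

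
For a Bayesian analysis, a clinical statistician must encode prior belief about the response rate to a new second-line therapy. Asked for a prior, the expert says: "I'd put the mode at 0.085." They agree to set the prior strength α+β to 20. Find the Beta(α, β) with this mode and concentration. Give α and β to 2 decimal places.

For α,β > 1 the Beta mode is (α−1)/(α+β−2). With α+β = 20, the mode is (α−1)/18.
Set (α−1)/18 = 0.085 → α = 1 + 0.085·18 = 2.53.
β = 20 − α = 17.47.

α = 2.53, β = 17.47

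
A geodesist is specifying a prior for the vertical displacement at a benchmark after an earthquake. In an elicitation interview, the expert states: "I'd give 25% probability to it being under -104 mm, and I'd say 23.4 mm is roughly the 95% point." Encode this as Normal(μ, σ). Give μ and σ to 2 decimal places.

The p-quantile of Normal(μ,σ) is μ + z_p·σ, with z_{0.25} = -0.6745 and z_{0.95} = 1.645.
Eliminate σ: μ = (z₂·x₁ − z₁·x₂)/(z₂ − z₁) = (1.645·-104 − (-0.6745)·23.4)/2.319 = -66.95.
Then σ = (x₂ − x₁)/(z₂ − z₁) = (23.4 − -104)/2.319 = 54.93.

μ = -66.95, σ = 54.93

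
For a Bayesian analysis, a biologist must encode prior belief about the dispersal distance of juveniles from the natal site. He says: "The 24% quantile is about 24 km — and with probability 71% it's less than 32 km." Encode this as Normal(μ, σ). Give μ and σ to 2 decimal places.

For Normal(μ,σ), the p-quantile is μ + z_p·σ. Here z_{0.24} = -0.7063, z_{0.71} = 0.5534.
So 24 = μ − 0.7063σ and 32 = μ + 0.5534σ.
Subtracting: σ = (32 − 24)/(0.5534 − (-0.7063)) = 6.35.
Then μ = 24 − (-0.7063)·6.35 = 28.49.

μ = 28.49, σ = 6.35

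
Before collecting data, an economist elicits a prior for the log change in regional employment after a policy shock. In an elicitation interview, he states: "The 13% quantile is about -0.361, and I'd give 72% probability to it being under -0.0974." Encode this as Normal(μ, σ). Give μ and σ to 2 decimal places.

For Normal(μ,σ), the p-quantile is μ + z_p·σ. Here z_{0.13} = -1.126, z_{0.72} = 0.5828.
So -0.361 = μ − 1.126σ and -0.0974 = μ + 0.5828σ.
Subtracting: σ = (-0.0974 − -0.361)/(0.5828 − (-1.126)) = 0.15.
Then μ = -0.361 − (-1.126)·0.15 = -0.19.

μ = -0.19, σ = 0.15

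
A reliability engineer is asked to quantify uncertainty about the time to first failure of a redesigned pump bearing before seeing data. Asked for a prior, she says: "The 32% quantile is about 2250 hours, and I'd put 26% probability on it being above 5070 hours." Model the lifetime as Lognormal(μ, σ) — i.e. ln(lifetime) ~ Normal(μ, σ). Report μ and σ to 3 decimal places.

If T ~ Lognormal(μ,σ) then ln T ~ Normal(μ,σ), so the p-quantile of ln T is μ + z_p·σ.
ln(2250) = 7.719 and ln(5070) = 8.531; z_{0.32} = -0.4677, z_{0.74} = 0.6433.
σ = (8.531 − 7.719)/(0.6433 − (-0.4677)) = 0.731.
μ = 7.719 − (-0.4677)·0.731 = 8.061.

μ ≈ 8.061, σ ≈ 0.731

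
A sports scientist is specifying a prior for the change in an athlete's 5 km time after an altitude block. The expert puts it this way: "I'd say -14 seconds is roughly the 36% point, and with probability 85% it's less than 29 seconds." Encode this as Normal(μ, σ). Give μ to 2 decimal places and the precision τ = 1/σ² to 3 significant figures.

μ = -2.95, τ = 0.00105

The p-quantile of Normal(μ,σ) is μ + z_p·σ, with z_{0.36} = -0.3585 and z_{0.85} = 1.036.
Eliminate σ: μ = (z₂·x₁ − z₁·x₂)/(z₂ − z₁) = (1.036·-14 − (-0.3585)·29)/1.395 = -2.95.
Then σ = (x₂ − x₁)/(z₂ − z₁) = (29 − -14)/1.395 = 30.83.
Precision τ = 1/σ² = 1/30.83² = 0.00105.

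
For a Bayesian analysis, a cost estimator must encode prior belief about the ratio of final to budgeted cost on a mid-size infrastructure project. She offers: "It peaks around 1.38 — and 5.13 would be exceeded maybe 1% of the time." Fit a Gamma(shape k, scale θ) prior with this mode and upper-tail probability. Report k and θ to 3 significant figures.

Gamma(k,θ) with k>1 has mode (k−1)θ, so θ = 1.38/(k−1).
Need P(X < 5.13) = 0.99 with θ tied to k this way. Start at k = 2, θ = 1.38: P(X<5.13) ≈ 0.885.
Too low — raise k to concentrate. Iterating converges to k ≈ 3.47.
Then θ = 1.38/(3.47−1) ≈ 0.558.

k ≈ 3.47, θ ≈ 0.558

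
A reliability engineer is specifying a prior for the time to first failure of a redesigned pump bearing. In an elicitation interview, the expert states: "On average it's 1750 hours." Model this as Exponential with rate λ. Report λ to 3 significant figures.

λ ≈ 0.000571

Exponential mean = 1/λ, so λ = 1/1750.0 = 0.000571.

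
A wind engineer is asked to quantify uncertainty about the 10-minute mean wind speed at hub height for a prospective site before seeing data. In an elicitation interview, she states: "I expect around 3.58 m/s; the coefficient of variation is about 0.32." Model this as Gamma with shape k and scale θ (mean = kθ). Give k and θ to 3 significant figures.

k ≈ 9.77, θ ≈ 0.367

For Gamma(k, scale θ): mean = kθ, variance = kθ², so CV = 1/√k.
CV = 0.32, hence k = 1/CV² = 9.77.
Then θ = mean/k = 3.58/9.77 = 0.367.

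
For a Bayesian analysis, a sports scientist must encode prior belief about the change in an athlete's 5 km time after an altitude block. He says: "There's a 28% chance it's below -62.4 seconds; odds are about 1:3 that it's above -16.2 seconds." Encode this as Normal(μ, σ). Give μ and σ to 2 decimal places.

The p-quantile of Normal(μ,σ) is μ + z_p·σ, with z_{0.28} = -0.5828 and z_{0.75} = 0.6745.
Eliminate σ: μ = (z₂·x₁ − z₁·x₂)/(z₂ − z₁) = (0.6745·-62.4 − (-0.5828)·-16.2)/1.257 = -40.98.
Then σ = (x₂ − x₁)/(z₂ − z₁) = (-16.2 − -62.4)/1.257 = 36.74.

μ = -40.98, σ = 36.74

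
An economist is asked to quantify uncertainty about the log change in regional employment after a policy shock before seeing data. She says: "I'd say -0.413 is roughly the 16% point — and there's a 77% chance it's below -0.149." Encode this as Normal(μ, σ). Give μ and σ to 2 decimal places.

The p-quantile of Normal(μ,σ) is μ + z_p·σ, with z_{0.16} = -0.9945 and z_{0.77} = 0.7388.
Eliminate σ: μ = (z₂·x₁ − z₁·x₂)/(z₂ − z₁) = (0.7388·-0.413 − (-0.9945)·-0.149)/1.733 = -0.26.
Then σ = (x₂ − x₁)/(z₂ − z₁) = (-0.149 − -0.413)/1.733 = 0.15.

μ = -0.26, σ = 0.15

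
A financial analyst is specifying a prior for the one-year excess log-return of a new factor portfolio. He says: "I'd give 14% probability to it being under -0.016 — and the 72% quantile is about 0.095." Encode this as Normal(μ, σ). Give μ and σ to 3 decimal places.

μ = 0.056, σ = 0.067

The p-quantile of Normal(μ,σ) is μ + z_p·σ, with z_{0.14} = -1.08 and z_{0.72} = 0.5828.
Eliminate σ: μ = (z₂·x₁ − z₁·x₂)/(z₂ − z₁) = (0.5828·-0.016 − (-1.08)·0.095)/1.663 = 0.056.
Then σ = (x₂ − x₁)/(z₂ − z₁) = (0.095 − -0.016)/1.663 = 0.067.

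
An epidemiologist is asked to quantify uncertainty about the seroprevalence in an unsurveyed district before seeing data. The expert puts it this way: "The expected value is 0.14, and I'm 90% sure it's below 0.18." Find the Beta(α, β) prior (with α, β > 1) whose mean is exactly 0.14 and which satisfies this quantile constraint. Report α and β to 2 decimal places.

With mean 0.14 fixed, write α = 0.14s, β = 0.86s where s = α+β.
Need P(θ < 0.18) = 0.9 under Beta(0.14s, 0.86s). Normal approximation: (q−m)/√(m(1−m)/s) ≈ z_{0.9} = 1.28, so s ≈ 0.14·0.86·(1.28)²/(0.18−0.14)² = 123.6.
At s = 123.6: P(θ<0.18) ≈ 0.895. Adjusting to match 0.9 gives s ≈ 129.73.
So α = 0.14·129.73 ≈ 18.16, β = 0.86·129.73 ≈ 111.57.

α ≈ 18.16, β ≈ 111.57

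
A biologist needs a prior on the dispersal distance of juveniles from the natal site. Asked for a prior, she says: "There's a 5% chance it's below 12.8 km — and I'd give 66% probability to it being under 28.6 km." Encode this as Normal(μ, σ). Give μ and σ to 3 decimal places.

μ = 25.432, σ = 7.680

The p-quantile of Normal(μ,σ) is μ + z_p·σ, with z_{0.05} = -1.645 and z_{0.66} = 0.4125.
Eliminate σ: μ = (z₂·x₁ − z₁·x₂)/(z₂ − z₁) = (0.4125·12.8 − (-1.645)·28.6)/2.057 = 25.432.
Then σ = (x₂ − x₁)/(z₂ − z₁) = (28.6 − 12.8)/2.057 = 7.680.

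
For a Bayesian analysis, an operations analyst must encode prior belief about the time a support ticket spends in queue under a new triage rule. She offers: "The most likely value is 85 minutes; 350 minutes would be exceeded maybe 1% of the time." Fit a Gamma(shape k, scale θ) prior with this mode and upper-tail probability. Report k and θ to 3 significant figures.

k ≈ 3.07, θ ≈ 41.1

Gamma(k,θ) with k>1 has mode (k−1)θ, so θ = 85/(k−1).
Need P(X < 350) = 0.99 with θ tied to k this way. Start at k = 2, θ = 85: P(X<350) ≈ 0.917.
Too low — raise k to concentrate. Iterating converges to k ≈ 3.07.
Then θ = 85/(3.07−1) ≈ 41.1.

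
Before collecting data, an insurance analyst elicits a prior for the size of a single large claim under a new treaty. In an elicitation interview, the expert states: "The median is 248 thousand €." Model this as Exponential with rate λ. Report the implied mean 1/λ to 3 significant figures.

Exponential median = ln 2 / λ, so λ = ln 2 / 248.0 = 0.00279.
Mean = 1/λ = 358 thousand €.

mean ≈ 358 thousand €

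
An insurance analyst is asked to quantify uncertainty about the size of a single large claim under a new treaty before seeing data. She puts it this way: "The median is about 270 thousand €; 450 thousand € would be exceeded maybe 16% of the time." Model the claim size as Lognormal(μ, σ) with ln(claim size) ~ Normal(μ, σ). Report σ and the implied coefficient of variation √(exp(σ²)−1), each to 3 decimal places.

If T ~ Lognormal(μ,σ) then ln T ~ Normal(μ,σ), so the p-quantile of ln T is μ + z_p·σ.
ln(270) = 5.598 and ln(450) = 6.109; z_{0.5} = 0, z_{0.84} = 0.9945.
σ = (6.109 − 5.598)/(0.9945 − (0)) = 0.514.
μ = 5.598 − (0)·0.514 = 5.598.
CV = √(exp(σ²)−1) = √(exp(0.2639)−1) = 0.549.

σ ≈ 0.514, CV ≈ 0.549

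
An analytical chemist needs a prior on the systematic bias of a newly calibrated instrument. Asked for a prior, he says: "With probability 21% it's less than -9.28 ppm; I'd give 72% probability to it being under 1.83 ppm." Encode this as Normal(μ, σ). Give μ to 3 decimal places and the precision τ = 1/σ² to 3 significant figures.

μ = -2.831, τ = 0.0156

The p-quantile of Normal(μ,σ) is μ + z_p·σ, with z_{0.21} = -0.8064 and z_{0.72} = 0.5828.
Eliminate σ: μ = (z₂·x₁ − z₁·x₂)/(z₂ − z₁) = (0.5828·-9.28 − (-0.8064)·1.83)/1.389 = -2.831.
Then σ = (x₂ − x₁)/(z₂ − z₁) = (1.83 − -9.28)/1.389 = 7.997.
Precision τ = 1/σ² = 1/7.997² = 0.0156.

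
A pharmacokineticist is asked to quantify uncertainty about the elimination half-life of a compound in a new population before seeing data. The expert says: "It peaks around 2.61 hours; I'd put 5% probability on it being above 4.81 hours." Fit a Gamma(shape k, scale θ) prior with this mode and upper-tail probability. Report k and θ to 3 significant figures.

k ≈ 8.45, θ ≈ 0.35

Gamma(k,θ) with k>1 has mode (k−1)θ, so θ = 2.61/(k−1).
Need P(X < 4.81) = 0.95 with θ tied to k this way. Start at k = 2, θ = 2.61: P(X<4.81) ≈ 0.550.
Too low — raise k to concentrate. Iterating converges to k ≈ 8.45.
Then θ = 2.61/(8.45−1) ≈ 0.35.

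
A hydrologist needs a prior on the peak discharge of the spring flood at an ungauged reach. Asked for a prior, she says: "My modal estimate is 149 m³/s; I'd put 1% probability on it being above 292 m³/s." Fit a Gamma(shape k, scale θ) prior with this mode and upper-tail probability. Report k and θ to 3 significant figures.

k ≈ 11.9, θ ≈ 13.7

Gamma(k,θ) with k>1 has mode (k−1)θ, so θ = 149/(k−1).
Need P(X < 292) = 0.99 with θ tied to k this way. Start at k = 2, θ = 149: P(X<292) ≈ 0.583.
Too low — raise k to concentrate. Iterating converges to k ≈ 11.9.
Then θ = 149/(11.9−1) ≈ 13.7.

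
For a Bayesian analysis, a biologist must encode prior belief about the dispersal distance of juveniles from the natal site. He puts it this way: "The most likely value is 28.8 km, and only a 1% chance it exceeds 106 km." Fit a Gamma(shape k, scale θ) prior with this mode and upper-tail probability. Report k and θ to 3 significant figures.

k ≈ 3.52, θ ≈ 11.4

Gamma(k,θ) with k>1 has mode (k−1)θ, so θ = 28.8/(k−1).
Need P(X < 106) = 0.99 with θ tied to k this way. Start at k = 2, θ = 28.8: P(X<106) ≈ 0.882.
Too low — raise k to concentrate. Iterating converges to k ≈ 3.52.
Then θ = 28.8/(3.52−1) ≈ 11.4.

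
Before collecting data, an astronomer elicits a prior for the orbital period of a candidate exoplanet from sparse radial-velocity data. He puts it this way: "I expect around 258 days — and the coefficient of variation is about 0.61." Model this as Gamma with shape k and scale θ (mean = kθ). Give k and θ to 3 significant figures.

For Gamma(k, scale θ): mean = kθ, variance = kθ², so CV = 1/√k.
CV = 0.61, hence k = 1/CV² = 2.69.
Then θ = mean/k = 258/2.69 = 96.

k ≈ 2.69, θ ≈ 96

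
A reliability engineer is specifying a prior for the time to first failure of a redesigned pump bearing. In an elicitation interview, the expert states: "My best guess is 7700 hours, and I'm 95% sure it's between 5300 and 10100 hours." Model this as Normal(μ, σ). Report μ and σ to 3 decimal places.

μ = 7700.000, σ = 1224.512

A symmetric 95% interval runs μ ± z·σ with z = 1.96.
Half-width = 2400, so σ = 2400/1.96 = 1224.512.
μ is the stated best guess, 7700.000.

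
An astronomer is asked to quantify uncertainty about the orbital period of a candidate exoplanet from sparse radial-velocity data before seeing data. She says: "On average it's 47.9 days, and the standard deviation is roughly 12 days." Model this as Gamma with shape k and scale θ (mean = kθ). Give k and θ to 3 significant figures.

k ≈ 15.9, θ ≈ 3.01

For Gamma(k, scale θ): mean = kθ, variance = kθ², so CV = 1/√k.
CV = SD/mean = 12/47.9 = 0.2505, hence k = 1/CV² = 15.9.
Then θ = mean/k = 47.9/15.9 = 3.01.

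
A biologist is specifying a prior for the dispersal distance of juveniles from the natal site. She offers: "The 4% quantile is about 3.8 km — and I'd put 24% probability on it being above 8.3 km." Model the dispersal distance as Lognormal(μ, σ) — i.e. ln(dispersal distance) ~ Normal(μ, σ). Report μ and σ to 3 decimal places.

μ ≈ 1.892, σ ≈ 0.318

If T ~ Lognormal(μ,σ) then ln T ~ Normal(μ,σ), so the p-quantile of ln T is μ + z_p·σ.
ln(3.8) = 1.335 and ln(8.3) = 2.116; z_{0.04} = -1.751, z_{0.76} = 0.7063.
σ = (2.116 − 1.335)/(0.7063 − (-1.751)) = 0.318.
μ = 1.335 − (-1.751)·0.318 = 1.892.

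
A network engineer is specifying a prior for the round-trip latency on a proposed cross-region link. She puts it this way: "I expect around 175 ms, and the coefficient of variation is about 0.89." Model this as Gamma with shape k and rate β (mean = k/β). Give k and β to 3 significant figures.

k ≈ 1.26, β ≈ 0.00721

For Gamma(k, rate β): mean = k/β, variance = k/β², so CV = 1/√k.
CV = 0.89, hence k = 1/CV² = 1.26.
Then β = k/mean = 1.26/175 = 0.00721.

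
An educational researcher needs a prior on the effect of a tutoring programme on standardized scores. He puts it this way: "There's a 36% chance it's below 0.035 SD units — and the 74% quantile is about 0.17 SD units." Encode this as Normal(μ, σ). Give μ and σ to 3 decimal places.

μ = 0.083, σ = 0.135

For Normal(μ,σ), the p-quantile is μ + z_p·σ. Here z_{0.36} = -0.3585, z_{0.74} = 0.6433.
So 0.035 = μ − 0.3585σ and 0.17 = μ + 0.6433σ.
Subtracting: σ = (0.17 − 0.035)/(0.6433 − (-0.3585)) = 0.135.
Then μ = 0.035 − (-0.3585)·0.135 = 0.083.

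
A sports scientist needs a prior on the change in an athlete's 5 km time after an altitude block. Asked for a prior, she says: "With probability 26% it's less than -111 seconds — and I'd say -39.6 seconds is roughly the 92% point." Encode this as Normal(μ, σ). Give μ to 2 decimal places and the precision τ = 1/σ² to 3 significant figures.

The p-quantile of Normal(μ,σ) is μ + z_p·σ, with z_{0.26} = -0.6433 and z_{0.92} = 1.405.
Eliminate σ: μ = (z₂·x₁ − z₁·x₂)/(z₂ − z₁) = (1.405·-111 − (-0.6433)·-39.6)/2.048 = -88.58.
Then σ = (x₂ − x₁)/(z₂ − z₁) = (-39.6 − -111)/2.048 = 34.86.
Precision τ = 1/σ² = 1/34.86² = 0.000823.

μ = -88.58, τ = 0.000823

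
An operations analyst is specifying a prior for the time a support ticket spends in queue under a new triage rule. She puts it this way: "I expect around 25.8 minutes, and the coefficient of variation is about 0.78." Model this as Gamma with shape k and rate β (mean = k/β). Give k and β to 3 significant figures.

For Gamma(k, rate β): mean = k/β, variance = k/β², so CV = 1/√k.
CV = 0.78, hence k = 1/CV² = 1.64.
Then β = k/mean = 1.64/25.8 = 0.0637.

k ≈ 1.64, β ≈ 0.0637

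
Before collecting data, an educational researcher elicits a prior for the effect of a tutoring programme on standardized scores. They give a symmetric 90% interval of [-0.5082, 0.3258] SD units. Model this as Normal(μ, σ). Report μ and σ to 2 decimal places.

μ = -0.09, σ = 0.25

A symmetric 90% interval runs μ ± z·σ with z = 1.645.
Half-width = 0.417, so σ = 0.417/1.645 = 0.25.
μ is the interval midpoint, -0.09.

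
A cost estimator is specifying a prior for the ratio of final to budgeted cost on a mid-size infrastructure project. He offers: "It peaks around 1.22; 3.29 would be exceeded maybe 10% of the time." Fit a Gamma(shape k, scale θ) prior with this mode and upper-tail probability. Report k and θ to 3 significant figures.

k ≈ 2.95, θ ≈ 0.627

Gamma(k,θ) with k>1 has mode (k−1)θ, so θ = 1.22/(k−1).
Need P(X < 3.29) = 0.9 with θ tied to k this way. Start at k = 2, θ = 1.22: P(X<3.29) ≈ 0.751.
Too low — raise k to concentrate. Iterating converges to k ≈ 2.95.
Then θ = 1.22/(2.95−1) ≈ 0.627.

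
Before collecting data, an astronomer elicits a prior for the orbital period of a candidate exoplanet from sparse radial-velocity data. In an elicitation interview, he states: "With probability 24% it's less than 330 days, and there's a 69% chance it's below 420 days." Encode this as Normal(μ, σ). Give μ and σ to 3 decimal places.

μ = 382.878, σ = 74.866

The p-quantile of Normal(μ,σ) is μ + z_p·σ, with z_{0.24} = -0.7063 and z_{0.69} = 0.4959.
Eliminate σ: μ = (z₂·x₁ − z₁·x₂)/(z₂ − z₁) = (0.4959·330 − (-0.7063)·420)/1.202 = 382.878.
Then σ = (x₂ − x₁)/(z₂ − z₁) = (420 − 330)/1.202 = 74.866.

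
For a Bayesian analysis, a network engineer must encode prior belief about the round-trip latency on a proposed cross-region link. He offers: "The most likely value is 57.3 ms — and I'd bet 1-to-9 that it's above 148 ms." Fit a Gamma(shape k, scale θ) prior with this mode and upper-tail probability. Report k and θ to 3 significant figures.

Gamma(k,θ) with k>1 has mode (k−1)θ, so θ = 57.3/(k−1).
Need P(X < 148) = 0.9 with θ tied to k this way. Start at k = 2, θ = 57.3: P(X<148) ≈ 0.729.
Too low — raise k to concentrate. Iterating converges to k ≈ 3.13.
Then θ = 57.3/(3.13−1) ≈ 26.9.

k ≈ 3.13, θ ≈ 26.9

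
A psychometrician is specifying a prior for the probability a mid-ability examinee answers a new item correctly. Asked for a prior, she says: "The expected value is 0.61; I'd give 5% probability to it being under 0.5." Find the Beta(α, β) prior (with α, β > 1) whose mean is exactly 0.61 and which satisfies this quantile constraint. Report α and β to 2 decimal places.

α ≈ 33.30, β ≈ 21.29

With mean 0.61 fixed, write α = 0.61s, β = 0.39s where s = α+β.
Need P(θ < 0.5) = 0.05 under Beta(0.61s, 0.39s). Normal approximation: (q−m)/√(m(1−m)/s) ≈ z_{0.05} = -1.64, so s ≈ 0.61·0.39·(-1.64)²/(0.5−0.61)² = 53.2.
At s = 53.2: P(θ<0.5) ≈ 0.052. Adjusting to match 0.05 gives s ≈ 54.59.
So α = 0.61·54.59 ≈ 33.30, β = 0.39·54.59 ≈ 21.29.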